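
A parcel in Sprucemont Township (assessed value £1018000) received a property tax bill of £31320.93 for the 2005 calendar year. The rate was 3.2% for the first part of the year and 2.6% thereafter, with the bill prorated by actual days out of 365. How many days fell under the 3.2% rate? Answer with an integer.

Let d = days at the first rate; then 365 − d days at the second rate.
£1018000 × [3.2%·d + 2.6%·(365−d)] / 365 = £31320.93
Solving gives d = 290, so the new rate took effect on 18 Oct 2005.

290 days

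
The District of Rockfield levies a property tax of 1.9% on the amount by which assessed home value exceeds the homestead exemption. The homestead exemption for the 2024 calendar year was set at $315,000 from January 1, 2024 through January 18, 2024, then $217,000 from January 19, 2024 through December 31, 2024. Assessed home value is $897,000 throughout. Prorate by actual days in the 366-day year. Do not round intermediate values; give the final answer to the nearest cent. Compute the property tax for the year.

$12,828.43

January 1 – January 18, 2024: 18 days, exemption $315,000 → ($897,000 − $315,000) × 1.9% × 18/366 = $543.8361
January 19 – December 31, 2024: 348 days, exemption $217,000 → ($897,000 − $217,000) × 1.9% × 348/366 = $12,284.5902
Total = $12,828.4262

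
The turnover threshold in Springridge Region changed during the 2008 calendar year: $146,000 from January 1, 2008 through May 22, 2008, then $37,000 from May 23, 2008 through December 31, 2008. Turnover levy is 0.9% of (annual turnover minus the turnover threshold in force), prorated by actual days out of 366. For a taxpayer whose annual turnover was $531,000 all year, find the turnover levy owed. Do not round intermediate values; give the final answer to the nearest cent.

$4,062.71

January 1 – May 22, 2008: 143 days, exemption $146,000 → ($531,000 − $146,000) × 0.9% × 143/366 = $1,353.8115
May 23 – December 31, 2008: 223 days, exemption $37,000 → ($531,000 − $37,000) × 0.9% × 223/366 = $2,708.9016
Total = $4,062.7131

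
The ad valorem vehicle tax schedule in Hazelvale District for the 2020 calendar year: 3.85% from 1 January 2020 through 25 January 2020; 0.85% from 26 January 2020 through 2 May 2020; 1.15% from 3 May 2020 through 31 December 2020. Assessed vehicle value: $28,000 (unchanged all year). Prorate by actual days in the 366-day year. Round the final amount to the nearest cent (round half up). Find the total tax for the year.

$351.15

1 January – 25 January 2020: 25 days at 3.85% → $28,000 × 3.85% × 25/366 = $73.6339
26 January – 2 May 2020: 98 days at 0.85% → $28,000 × 0.85% × 98/366 = $63.7268
3 May – 31 December 2020: 243 days at 1.15% → $28,000 × 1.15% × 243/366 = $213.7869
Total = $351.1475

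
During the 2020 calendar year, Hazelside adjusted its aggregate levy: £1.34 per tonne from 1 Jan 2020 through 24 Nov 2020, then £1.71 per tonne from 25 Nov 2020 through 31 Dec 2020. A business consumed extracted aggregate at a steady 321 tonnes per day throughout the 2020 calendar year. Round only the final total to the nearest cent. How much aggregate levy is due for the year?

1 Jan – 24 Nov 2020: 329 days × 321 tonnes/day = 105,609 tonnes at £1.34/tonne → £141,516.06
25 Nov – 31 Dec 2020: 37 days × 321 tonnes/day = 11,877 tonnes at £1.71/tonne → £20,309.67

£161,825.73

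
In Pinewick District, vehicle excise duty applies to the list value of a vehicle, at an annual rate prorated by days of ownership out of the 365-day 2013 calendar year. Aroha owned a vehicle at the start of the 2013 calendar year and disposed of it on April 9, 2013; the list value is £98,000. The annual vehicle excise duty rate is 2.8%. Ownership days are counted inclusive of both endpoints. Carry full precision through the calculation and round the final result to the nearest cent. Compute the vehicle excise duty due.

£744.26

Days held (January 1 – April 9, 2013): 99 out of 365
Tax = £98,000 × 2.8% × 99/365 = £744.2630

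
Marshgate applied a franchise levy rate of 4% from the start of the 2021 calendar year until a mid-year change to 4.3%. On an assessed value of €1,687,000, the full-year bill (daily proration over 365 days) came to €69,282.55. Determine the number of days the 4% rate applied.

Let d = days at the first rate; then 365 − d days at the second rate.
€1,687,000 × [4%·d + 4.3%·(365−d)] / 365 = €69,282.55
Solving gives d = 235, so the new rate took effect on 24 August 2021.

235 days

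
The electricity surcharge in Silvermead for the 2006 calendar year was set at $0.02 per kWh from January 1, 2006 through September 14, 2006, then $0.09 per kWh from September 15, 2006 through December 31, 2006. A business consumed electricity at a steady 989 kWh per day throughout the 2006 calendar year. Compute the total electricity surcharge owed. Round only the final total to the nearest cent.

January 1 – September 14, 2006: 257 days × 989 kWh/day = 254,173 kWh at $0.02/kWh → $5083.46
September 15 – December 31, 2006: 108 days × 989 kWh/day = 106,812 kWh at $0.09/kWh → $9613.08

$14696.54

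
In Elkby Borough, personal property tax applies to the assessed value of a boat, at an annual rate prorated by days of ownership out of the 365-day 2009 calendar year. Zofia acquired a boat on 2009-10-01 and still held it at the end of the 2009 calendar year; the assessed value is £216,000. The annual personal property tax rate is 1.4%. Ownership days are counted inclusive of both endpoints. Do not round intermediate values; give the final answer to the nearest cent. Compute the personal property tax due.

£762.21

Days held (2009-10-01 to 2009-12-31): 92 out of 365
Tax = £216,000 × 1.4% × 92/365 = £762.2137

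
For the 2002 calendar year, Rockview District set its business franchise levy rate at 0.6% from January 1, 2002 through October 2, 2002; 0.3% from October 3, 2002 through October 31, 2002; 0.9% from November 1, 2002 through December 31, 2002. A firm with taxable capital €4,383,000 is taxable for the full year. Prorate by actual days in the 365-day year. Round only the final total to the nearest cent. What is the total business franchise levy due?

€27,450.79

January 1 – October 2, 2002: 275 days at 0.6% → €4,383,000 × 0.6% × 275/365 = €19,813.5616
October 3 – October 31, 2002: 29 days at 0.3% → €4,383,000 × 0.3% × 29/365 = €1,044.7151
November 1 – December 31, 2002: 61 days at 0.9% → €4,383,000 × 0.9% × 61/365 = €6,592.5123
Total = €27,450.7890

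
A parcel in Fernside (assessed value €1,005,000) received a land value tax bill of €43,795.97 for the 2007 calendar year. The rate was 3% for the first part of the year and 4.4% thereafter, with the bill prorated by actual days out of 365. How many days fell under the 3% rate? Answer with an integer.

11 days

Let d = days at the first rate; then 365 − d days at the second rate.
€1,005,000 × [3%·d + 4.4%·(365−d)] / 365 = €43,795.97
Solving gives d = 11, so the new rate took effect on 12 Jan 2007.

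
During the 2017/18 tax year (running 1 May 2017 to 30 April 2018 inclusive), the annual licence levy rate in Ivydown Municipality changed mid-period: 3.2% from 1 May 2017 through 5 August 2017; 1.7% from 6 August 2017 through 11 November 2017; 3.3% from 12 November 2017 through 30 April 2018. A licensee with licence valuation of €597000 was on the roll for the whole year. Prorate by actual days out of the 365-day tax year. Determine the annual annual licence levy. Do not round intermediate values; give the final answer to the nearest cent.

1 May – 5 August 2017: 97 days at 3.2% → €597000 × 3.2% × 97/365 = €5076.9534
6 August – 11 November 2017: 98 days at 1.7% → €597000 × 1.7% × 98/365 = €2724.9370
12 November 2017 – 30 April 2018: 170 days at 3.3% → €597000 × 3.3% × 170/365 = €9175.8082
Total = €16977.6986

€16977.70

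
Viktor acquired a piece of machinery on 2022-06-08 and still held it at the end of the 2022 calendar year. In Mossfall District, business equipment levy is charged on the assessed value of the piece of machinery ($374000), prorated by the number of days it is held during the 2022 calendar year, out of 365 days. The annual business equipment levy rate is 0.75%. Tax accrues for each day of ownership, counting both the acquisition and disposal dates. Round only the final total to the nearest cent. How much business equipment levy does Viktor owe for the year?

$1590.78

Days held (2022-06-08 to 2022-12-31): 207 out of 365
Tax = $374000 × 0.75% × 207/365 = $1590.7808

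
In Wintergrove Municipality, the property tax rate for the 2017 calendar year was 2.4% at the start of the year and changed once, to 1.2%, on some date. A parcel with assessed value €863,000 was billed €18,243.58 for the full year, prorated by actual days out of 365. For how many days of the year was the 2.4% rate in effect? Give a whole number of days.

Let d = days at the first rate; then 365 − d days at the second rate.
€863,000 × [2.4%·d + 1.2%·(365−d)] / 365 = €18,243.58
Solving gives d = 278, so the new rate took effect on 6 October 2017.

278 days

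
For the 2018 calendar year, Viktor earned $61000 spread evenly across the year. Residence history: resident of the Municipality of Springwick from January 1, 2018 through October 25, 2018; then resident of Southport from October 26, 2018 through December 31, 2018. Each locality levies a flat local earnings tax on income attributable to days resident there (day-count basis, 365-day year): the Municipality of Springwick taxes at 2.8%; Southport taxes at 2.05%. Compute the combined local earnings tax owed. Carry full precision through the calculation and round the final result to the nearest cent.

$1624.02

The Municipality of Springwick, January 1 – October 25, 2018: 298 days → $61000 × 2.8% × 298/365 = $1394.4767
Southport, October 26 – December 31, 2018: 67 days → $61000 × 2.05% × 67/365 = $229.5438
Total = $1624.0205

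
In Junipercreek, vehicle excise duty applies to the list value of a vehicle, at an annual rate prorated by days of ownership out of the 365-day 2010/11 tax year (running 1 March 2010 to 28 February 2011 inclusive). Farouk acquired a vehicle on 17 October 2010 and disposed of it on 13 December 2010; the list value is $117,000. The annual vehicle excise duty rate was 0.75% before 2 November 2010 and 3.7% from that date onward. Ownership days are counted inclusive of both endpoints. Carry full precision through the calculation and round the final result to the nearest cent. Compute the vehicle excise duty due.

$536.60

17 October – 1 November 2010: 16 days at 0.75% → $117,000 × 0.75% × 16/365 = $38.4658
2 November – 13 December 2010: 42 days at 3.7% → $117,000 × 3.7% × 42/365 = $498.1315
Total = $536.5973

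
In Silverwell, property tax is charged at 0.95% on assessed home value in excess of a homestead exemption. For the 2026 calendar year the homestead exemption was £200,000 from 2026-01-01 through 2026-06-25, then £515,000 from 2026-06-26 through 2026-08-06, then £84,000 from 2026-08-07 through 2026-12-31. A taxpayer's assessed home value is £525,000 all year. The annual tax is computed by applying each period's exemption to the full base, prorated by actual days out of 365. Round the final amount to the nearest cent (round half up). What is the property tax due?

2026-01-01 to 2026-06-25: 176 days, exemption £200,000 → (£525,000 − £200,000) × 0.95% × 176/365 = £1,488.7671
2026-06-26 to 2026-08-06: 42 days, exemption £515,000 → (£525,000 − £515,000) × 0.95% × 42/365 = £10.9315
2026-08-07 to 2026-12-31: 147 days, exemption £84,000 → (£525,000 − £84,000) × 0.95% × 147/365 = £1,687.2781
Total = £3,186.9767

£3,186.98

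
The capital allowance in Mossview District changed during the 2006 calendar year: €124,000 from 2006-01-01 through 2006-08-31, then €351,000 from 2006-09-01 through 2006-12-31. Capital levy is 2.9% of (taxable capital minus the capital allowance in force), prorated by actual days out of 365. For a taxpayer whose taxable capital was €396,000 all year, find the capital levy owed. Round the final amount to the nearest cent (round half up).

2006-01-01 to 2006-08-31: 243 days, exemption €124,000 → (€396,000 − €124,000) × 2.9% × 243/365 = €5,251.4630
2006-09-01 to 2006-12-31: 122 days, exemption €351,000 → (€396,000 − €351,000) × 2.9% × 122/365 = €436.1918
Total = €5,687.6548

€5,687.65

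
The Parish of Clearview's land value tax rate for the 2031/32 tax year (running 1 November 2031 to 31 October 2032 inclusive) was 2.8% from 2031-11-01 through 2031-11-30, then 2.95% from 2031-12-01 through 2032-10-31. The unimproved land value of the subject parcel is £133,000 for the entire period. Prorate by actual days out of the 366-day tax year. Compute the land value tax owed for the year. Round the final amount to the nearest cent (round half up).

£3,907.15

2031-11-01 to 2031-11-30: 30 days at 2.8% → £133,000 × 2.8% × 30/366 = £305.2459
2031-12-01 to 2032-10-31: 336 days at 2.95% → £133,000 × 2.95% × 336/366 = £3,601.9016
Total = £3,907.1475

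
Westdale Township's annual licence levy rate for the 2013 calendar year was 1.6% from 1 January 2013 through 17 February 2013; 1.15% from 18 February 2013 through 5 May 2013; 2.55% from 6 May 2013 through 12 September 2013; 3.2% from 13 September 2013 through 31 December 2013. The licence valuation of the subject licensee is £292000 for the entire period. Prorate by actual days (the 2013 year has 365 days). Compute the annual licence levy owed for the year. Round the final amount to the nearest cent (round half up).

£6790.80

1 January – 17 February 2013: 48 days at 1.6% → £292000 × 1.6% × 48/365 = £614.4000
18 February – 5 May 2013: 77 days at 1.15% → £292000 × 1.15% × 77/365 = £708.4000
6 May – 12 September 2013: 130 days at 2.55% → £292000 × 2.55% × 130/365 = £2652.0000
13 September – 31 December 2013: 110 days at 3.2% → £292000 × 3.2% × 110/365 = £2816.0000
Total = £6790.8000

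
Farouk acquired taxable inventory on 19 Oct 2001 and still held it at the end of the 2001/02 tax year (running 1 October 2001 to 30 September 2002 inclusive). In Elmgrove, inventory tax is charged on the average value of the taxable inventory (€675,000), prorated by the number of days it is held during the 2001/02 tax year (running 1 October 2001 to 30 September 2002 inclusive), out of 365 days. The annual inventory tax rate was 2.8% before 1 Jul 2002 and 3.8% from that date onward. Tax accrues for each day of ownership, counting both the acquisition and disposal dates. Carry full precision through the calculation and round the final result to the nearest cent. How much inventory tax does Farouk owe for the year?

€19,669.32

19 Oct 2001 – 30 Jun 2002: 255 days at 2.8% → €675,000 × 2.8% × 255/365 = €13,204.1096
1 Jul – 30 Sep 2002: 92 days at 3.8% → €675,000 × 3.8% × 92/365 = €6,465.2055
Total = €19,669.3151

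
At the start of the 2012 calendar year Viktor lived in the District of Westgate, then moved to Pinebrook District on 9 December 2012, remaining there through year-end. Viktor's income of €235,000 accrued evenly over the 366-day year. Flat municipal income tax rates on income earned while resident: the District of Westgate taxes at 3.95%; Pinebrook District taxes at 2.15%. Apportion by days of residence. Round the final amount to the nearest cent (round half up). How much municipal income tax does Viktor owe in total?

€9,016.68

The District of Westgate, 1 January – 8 December 2012: 343 days → €235,000 × 3.95% × 343/366 = €8,699.1735
Pinebrook District, 9 December – 31 December 2012: 23 days → €235,000 × 2.15% × 23/366 = €317.5068
Total = €9,016.6803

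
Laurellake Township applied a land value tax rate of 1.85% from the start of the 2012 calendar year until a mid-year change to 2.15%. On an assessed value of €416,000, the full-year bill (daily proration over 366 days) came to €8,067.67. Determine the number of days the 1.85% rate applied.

257 days

Let d = days at the first rate; then 366 − d days at the second rate.
€416,000 × [1.85%·d + 2.15%·(366−d)] / 366 = €8,067.67
Solving gives d = 257, so the new rate took effect on 14 Sep 2012.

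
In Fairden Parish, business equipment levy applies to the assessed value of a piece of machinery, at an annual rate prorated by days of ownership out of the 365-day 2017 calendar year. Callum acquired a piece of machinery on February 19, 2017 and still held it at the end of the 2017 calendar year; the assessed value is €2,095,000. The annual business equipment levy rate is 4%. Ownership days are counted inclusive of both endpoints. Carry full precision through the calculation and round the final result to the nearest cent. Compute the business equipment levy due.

Days held (February 19 – December 31, 2017): 316 out of 365
Tax = €2,095,000 × 4% × 316/365 = €72,550.1370

€72,550.14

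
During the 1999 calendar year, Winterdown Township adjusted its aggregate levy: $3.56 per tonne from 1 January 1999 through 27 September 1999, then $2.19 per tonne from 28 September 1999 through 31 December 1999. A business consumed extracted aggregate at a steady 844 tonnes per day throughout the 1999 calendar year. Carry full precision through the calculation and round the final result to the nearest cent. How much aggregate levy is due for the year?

1 January – 27 September 1999: 270 days × 844 tonnes/day = 227,880 tonnes at $3.56/tonne → $811252.80
28 September – 31 December 1999: 95 days × 844 tonnes/day = 80,180 tonnes at $2.19/tonne → $175594.20

$986847.00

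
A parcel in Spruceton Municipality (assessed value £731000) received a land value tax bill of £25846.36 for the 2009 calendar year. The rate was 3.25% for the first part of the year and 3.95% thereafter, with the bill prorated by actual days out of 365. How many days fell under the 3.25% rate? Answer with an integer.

Let d = days at the first rate; then 365 − d days at the second rate.
£731000 × [3.25%·d + 3.95%·(365−d)] / 365 = £25846.36
Solving gives d = 216, so the new rate took effect on August 5, 2009.

216 days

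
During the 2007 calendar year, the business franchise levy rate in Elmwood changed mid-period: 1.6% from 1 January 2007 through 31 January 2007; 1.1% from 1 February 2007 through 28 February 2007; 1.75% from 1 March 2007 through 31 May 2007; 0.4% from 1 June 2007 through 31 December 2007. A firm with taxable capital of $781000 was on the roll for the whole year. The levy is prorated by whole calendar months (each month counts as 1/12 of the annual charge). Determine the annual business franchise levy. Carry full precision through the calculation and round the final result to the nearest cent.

1 January – 31 January 2007: 1 month at 1.6% → $781000 × 1.6% × 1/12 = $1041.3333
1 February – 28 February 2007: 1 month at 1.1% → $781000 × 1.1% × 1/12 = $715.9167
1 March – 31 May 2007: 3 months at 1.75% → $781000 × 1.75% × 3/12 = $3416.8750
1 June – 31 December 2007: 7 months at 0.4% → $781000 × 0.4% × 7/12 = $1822.3333
Total = $6996.4583

$6996.46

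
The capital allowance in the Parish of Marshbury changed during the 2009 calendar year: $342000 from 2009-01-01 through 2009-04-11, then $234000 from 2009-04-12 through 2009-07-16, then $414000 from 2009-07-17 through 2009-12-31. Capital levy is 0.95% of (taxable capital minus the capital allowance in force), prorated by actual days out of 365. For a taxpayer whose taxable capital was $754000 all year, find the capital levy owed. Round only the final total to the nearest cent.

2009-01-01 to 2009-04-11: 101 days, exemption $342000 → ($754000 − $342000) × 0.95% × 101/365 = $1083.0521
2009-04-12 to 2009-07-16: 96 days, exemption $234000 → ($754000 − $234000) × 0.95% × 96/365 = $1299.2877
2009-07-17 to 2009-12-31: 168 days, exemption $414000 → ($754000 − $414000) × 0.95% × 168/365 = $1486.6849
Total = $3869.0247

$3869.02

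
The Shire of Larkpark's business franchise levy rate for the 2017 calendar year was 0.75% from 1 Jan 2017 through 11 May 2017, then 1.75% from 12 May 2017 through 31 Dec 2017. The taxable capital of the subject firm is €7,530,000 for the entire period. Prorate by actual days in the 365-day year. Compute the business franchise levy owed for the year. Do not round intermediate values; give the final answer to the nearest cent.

€104,749.52

1 Jan – 11 May 2017: 131 days at 0.75% → €7,530,000 × 0.75% × 131/365 = €20,269.1096
12 May – 31 Dec 2017: 234 days at 1.75% → €7,530,000 × 1.75% × 234/365 = €84,480.4110
Total = €104,749.5205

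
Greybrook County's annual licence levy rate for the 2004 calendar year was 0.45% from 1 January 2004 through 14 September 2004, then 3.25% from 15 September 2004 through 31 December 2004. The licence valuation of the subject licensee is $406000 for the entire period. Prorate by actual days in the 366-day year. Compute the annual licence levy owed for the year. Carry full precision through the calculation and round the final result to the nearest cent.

1 January – 14 September 2004: 258 days at 0.45% → $406000 × 0.45% × 258/366 = $1287.8852
15 September – 31 December 2004: 108 days at 3.25% → $406000 × 3.25% × 108/366 = $3893.6066
Total = $5181.4918

$5181.49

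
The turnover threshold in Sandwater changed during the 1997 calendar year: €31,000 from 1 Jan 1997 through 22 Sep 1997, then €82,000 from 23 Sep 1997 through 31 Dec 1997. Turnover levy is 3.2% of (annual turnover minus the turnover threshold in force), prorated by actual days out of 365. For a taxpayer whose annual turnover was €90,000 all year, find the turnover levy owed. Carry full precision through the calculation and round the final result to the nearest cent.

1 Jan – 22 Sep 1997: 265 days, exemption €31,000 → (€90,000 − €31,000) × 3.2% × 265/365 = €1,370.7397
23 Sep – 31 Dec 1997: 100 days, exemption €82,000 → (€90,000 − €82,000) × 3.2% × 100/365 = €70.1370
Total = €1,440.8767

€1,440.88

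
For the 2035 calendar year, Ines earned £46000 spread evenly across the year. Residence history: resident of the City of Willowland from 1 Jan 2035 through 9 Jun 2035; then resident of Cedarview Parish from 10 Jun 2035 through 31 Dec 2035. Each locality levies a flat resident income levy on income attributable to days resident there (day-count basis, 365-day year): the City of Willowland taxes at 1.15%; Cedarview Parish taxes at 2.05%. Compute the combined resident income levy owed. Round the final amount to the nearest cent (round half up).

£761.52

The City of Willowland, 1 Jan – 9 Jun 2035: 160 days → £46000 × 1.15% × 160/365 = £231.8904
Cedarview Parish, 10 Jun – 31 Dec 2035: 205 days → £46000 × 2.05% × 205/365 = £529.6301
Total = £761.5205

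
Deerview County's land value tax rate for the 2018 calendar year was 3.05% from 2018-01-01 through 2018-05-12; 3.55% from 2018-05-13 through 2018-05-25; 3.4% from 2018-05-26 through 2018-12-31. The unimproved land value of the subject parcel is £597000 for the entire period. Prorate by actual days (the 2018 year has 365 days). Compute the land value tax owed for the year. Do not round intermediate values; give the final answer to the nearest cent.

£19574.24

2018-01-01 to 2018-05-12: 132 days at 3.05% → £597000 × 3.05% × 132/365 = £6584.9918
2018-05-13 to 2018-05-25: 13 days at 3.55% → £597000 × 3.55% × 13/365 = £754.8370
2018-05-26 to 2018-12-31: 220 days at 3.4% → £597000 × 3.4% × 220/365 = £12234.4110
Total = £19574.2397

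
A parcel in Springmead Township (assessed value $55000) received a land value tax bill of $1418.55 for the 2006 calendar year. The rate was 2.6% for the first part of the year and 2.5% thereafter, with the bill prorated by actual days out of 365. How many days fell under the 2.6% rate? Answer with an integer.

Let d = days at the first rate; then 365 − d days at the second rate.
$55000 × [2.6%·d + 2.5%·(365−d)] / 365 = $1418.55
Solving gives d = 289, so the new rate took effect on 17 October 2006.

289 days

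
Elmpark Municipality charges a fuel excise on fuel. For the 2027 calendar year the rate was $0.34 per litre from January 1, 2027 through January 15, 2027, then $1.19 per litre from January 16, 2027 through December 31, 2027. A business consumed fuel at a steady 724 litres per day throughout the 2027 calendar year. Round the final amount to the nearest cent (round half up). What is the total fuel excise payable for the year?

January 1 – January 15, 2027: 15 days × 724 litres/day = 10,860 litres at $0.34/litre → $3,692.40
January 16 – December 31, 2027: 350 days × 724 litres/day = 253,400 litres at $1.19/litre → $301,546.00

$305,238.40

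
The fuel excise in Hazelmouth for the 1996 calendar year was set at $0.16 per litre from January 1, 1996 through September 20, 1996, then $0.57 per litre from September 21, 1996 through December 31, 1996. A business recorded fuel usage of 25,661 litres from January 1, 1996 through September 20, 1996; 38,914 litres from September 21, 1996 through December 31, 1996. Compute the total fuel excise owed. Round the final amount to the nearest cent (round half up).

January 1 – September 20, 1996: 25,661 litres at $0.16/litre → $4,105.76
September 21 – December 31, 1996: 38,914 litres at $0.57/litre → $22,180.98

$26,286.74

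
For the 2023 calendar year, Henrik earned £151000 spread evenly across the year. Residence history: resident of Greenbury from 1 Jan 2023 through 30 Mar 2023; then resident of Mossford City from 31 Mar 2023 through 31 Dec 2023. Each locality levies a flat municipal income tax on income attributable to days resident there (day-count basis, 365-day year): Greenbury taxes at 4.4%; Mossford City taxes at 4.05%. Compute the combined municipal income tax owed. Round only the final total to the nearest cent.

£6244.37

Greenbury, 1 Jan – 30 Mar 2023: 89 days → £151000 × 4.4% × 89/365 = £1620.0438
Mossford City, 31 Mar – 31 Dec 2023: 276 days → £151000 × 4.05% × 276/365 = £4624.3233
Total = £6244.3671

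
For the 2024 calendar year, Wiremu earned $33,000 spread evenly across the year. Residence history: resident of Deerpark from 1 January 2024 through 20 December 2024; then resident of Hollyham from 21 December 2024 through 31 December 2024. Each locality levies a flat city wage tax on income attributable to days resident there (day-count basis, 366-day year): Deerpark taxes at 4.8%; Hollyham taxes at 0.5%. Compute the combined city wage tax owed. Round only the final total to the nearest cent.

$1,541.35

Deerpark, 1 January – 20 December 2024: 355 days → $33,000 × 4.8% × 355/366 = $1,536.3934
Hollyham, 21 December – 31 December 2024: 11 days → $33,000 × 0.5% × 11/366 = $4.9590
Total = $1,541.3525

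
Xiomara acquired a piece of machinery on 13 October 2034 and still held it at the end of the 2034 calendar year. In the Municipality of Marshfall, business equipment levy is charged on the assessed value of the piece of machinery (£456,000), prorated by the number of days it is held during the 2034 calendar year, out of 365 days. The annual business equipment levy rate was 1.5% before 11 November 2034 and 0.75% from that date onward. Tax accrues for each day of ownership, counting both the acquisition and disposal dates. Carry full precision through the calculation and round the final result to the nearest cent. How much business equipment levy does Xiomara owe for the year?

13 October – 10 November 2034: 29 days at 1.5% → £456,000 × 1.5% × 29/365 = £543.4521
11 November – 31 December 2034: 51 days at 0.75% → £456,000 × 0.75% × 51/365 = £477.8630
Total = £1,021.3151

£1,021.32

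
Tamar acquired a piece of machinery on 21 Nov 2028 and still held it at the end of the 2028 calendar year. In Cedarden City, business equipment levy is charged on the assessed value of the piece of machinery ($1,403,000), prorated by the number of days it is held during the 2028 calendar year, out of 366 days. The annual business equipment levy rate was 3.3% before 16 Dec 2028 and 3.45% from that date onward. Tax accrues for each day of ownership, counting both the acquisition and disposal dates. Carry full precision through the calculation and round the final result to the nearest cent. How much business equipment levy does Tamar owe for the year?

21 Nov – 15 Dec 2028: 25 days at 3.3% → $1,403,000 × 3.3% × 25/366 = $3,162.5000
16 Dec – 31 Dec 2028: 16 days at 3.45% → $1,403,000 × 3.45% × 16/366 = $2,116.0000
Total = $5,278.5000

$5,278.50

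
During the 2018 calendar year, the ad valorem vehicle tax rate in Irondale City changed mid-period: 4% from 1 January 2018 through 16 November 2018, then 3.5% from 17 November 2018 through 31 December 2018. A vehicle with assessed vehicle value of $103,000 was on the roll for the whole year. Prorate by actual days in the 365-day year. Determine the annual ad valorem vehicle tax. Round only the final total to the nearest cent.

1 January – 16 November 2018: 320 days at 4% → $103,000 × 4% × 320/365 = $3,612.0548
17 November – 31 December 2018: 45 days at 3.5% → $103,000 × 3.5% × 45/365 = $444.4521
Total = $4,056.5068

$4,056.51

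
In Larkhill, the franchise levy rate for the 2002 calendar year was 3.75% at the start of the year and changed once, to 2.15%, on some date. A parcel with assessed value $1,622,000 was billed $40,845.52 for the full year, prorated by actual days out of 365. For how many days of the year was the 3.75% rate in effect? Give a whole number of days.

84 days

Let d = days at the first rate; then 365 − d days at the second rate.
$1,622,000 × [3.75%·d + 2.15%·(365−d)] / 365 = $40,845.52
Solving gives d = 84, so the new rate took effect on 26 Mar 2002.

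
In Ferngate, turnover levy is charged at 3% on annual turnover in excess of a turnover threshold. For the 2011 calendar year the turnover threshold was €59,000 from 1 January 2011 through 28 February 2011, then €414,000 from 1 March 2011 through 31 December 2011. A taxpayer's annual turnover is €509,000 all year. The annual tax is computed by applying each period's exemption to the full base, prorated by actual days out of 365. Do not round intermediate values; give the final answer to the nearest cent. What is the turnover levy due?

1 January – 28 February 2011: 59 days, exemption €59,000 → (€509,000 − €59,000) × 3% × 59/365 = €2,182.1918
1 March – 31 December 2011: 306 days, exemption €414,000 → (€509,000 − €414,000) × 3% × 306/365 = €2,389.3151
Total = €4,571.5068

€4,571.51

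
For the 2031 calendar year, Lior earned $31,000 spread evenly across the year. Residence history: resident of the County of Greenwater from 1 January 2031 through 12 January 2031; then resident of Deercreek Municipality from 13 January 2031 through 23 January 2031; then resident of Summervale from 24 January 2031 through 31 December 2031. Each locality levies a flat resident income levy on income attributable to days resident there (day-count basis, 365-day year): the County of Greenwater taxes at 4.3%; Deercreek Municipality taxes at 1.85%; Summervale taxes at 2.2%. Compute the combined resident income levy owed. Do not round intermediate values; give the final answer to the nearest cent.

$700.13

The County of Greenwater, 1 January – 12 January 2031: 12 days → $31,000 × 4.3% × 12/365 = $43.8247
Deercreek Municipality, 13 January – 23 January 2031: 11 days → $31,000 × 1.85% × 11/365 = $17.2836
Summervale, 24 January – 31 December 2031: 342 days → $31,000 × 2.2% × 342/365 = $639.0247
Total = $700.1329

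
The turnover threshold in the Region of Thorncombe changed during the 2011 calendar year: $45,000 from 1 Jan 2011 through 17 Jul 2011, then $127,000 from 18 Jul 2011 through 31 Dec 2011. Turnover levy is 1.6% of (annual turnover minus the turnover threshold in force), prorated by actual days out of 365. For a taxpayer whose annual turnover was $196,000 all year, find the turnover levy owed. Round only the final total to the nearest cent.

$1,815.72

1 Jan – 17 Jul 2011: 198 days, exemption $45,000 → ($196,000 − $45,000) × 1.6% × 198/365 = $1,310.5973
18 Jul – 31 Dec 2011: 167 days, exemption $127,000 → ($196,000 − $127,000) × 1.6% × 167/365 = $505.1178
Total = $1,815.7151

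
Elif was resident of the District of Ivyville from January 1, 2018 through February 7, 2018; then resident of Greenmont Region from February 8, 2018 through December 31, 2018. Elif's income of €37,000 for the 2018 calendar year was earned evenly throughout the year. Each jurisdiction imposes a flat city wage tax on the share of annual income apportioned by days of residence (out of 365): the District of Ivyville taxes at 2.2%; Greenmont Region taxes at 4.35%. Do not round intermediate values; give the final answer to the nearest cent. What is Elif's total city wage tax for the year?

The District of Ivyville, January 1 – February 7, 2018: 38 days → €37,000 × 2.2% × 38/365 = €84.7452
Greenmont Region, February 8 – December 31, 2018: 327 days → €37,000 × 4.35% × 327/365 = €1,441.9356
Total = €1,526.6808

€1,526.68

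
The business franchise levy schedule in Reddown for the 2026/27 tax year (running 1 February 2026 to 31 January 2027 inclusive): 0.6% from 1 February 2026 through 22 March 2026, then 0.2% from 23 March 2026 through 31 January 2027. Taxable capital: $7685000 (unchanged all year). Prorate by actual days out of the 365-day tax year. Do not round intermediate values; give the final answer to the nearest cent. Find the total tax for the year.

1 February – 22 March 2026: 50 days at 0.6% → $7685000 × 0.6% × 50/365 = $6316.4384
23 March 2026 – 31 January 2027: 315 days at 0.2% → $7685000 × 0.2% × 315/365 = $13264.5205
Total = $19580.9589

$19580.96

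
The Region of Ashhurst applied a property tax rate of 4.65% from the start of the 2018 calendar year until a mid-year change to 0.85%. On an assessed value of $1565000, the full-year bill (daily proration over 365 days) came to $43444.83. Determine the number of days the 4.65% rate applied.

185 days

Let d = days at the first rate; then 365 − d days at the second rate.
$1565000 × [4.65%·d + 0.85%·(365−d)] / 365 = $43444.83
Solving gives d = 185, so the new rate took effect on July 5, 2018.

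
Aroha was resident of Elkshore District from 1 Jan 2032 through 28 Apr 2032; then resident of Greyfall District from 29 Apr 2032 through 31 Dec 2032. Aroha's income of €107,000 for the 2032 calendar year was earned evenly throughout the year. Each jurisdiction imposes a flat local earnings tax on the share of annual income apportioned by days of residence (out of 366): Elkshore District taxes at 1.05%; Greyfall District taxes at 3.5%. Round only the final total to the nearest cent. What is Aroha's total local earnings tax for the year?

Elkshore District, 1 Jan – 28 Apr 2032: 119 days → €107,000 × 1.05% × 119/366 = €365.2910
Greyfall District, 29 Apr – 31 Dec 2032: 247 days → €107,000 × 3.5% × 247/366 = €2,527.3634
Total = €2,892.6544

€2,892.65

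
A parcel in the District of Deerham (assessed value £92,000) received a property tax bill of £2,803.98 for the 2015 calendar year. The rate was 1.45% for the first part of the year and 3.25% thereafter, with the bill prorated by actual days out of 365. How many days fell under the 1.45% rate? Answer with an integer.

41 days

Let d = days at the first rate; then 365 − d days at the second rate.
£92,000 × [1.45%·d + 3.25%·(365−d)] / 365 = £2,803.98
Solving gives d = 41, so the new rate took effect on 11 Feb 2015.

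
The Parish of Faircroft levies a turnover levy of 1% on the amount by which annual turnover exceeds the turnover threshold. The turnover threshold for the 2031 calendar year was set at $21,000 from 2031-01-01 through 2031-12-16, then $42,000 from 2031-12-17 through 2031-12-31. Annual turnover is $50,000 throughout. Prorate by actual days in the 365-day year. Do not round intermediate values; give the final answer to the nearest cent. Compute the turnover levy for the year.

2031-01-01 to 2031-12-16: 350 days, exemption $21,000 → ($50,000 − $21,000) × 1% × 350/365 = $278.0822
2031-12-17 to 2031-12-31: 15 days, exemption $42,000 → ($50,000 − $42,000) × 1% × 15/365 = $3.2877
Total = $281.3699

$281.37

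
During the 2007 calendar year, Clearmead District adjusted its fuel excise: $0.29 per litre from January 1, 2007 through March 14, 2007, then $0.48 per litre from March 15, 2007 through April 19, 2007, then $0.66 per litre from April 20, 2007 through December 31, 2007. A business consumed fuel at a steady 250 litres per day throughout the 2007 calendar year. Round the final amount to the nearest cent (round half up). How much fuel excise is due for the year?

January 1 – March 14, 2007: 73 days × 250 litres/day = 18,250 litres at $0.29/litre → $5292.50
March 15 – April 19, 2007: 36 days × 250 litres/day = 9,000 litres at $0.48/litre → $4320.00
April 20 – December 31, 2007: 256 days × 250 litres/day = 64,000 litres at $0.66/litre → $42240.00

$51852.50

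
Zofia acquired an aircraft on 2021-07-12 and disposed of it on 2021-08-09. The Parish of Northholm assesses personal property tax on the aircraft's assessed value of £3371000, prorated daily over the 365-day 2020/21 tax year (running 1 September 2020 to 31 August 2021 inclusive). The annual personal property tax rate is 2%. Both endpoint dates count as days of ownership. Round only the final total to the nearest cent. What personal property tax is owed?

Days held (2021-07-12 to 2021-08-09): 29 out of 365
Tax = £3371000 × 2% × 29/365 = £5356.6575

£5356.66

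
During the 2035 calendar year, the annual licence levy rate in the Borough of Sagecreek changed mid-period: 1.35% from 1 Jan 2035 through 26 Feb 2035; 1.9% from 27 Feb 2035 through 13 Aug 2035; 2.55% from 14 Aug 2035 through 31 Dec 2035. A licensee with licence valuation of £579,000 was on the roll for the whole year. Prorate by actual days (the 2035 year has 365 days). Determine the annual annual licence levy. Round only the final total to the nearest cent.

£11,947.23

1 Jan – 26 Feb 2035: 57 days at 1.35% → £579,000 × 1.35% × 57/365 = £1,220.6589
27 Feb – 13 Aug 2035: 168 days at 1.9% → £579,000 × 1.9% × 168/365 = £5,063.4740
14 Aug – 31 Dec 2035: 140 days at 2.55% → £579,000 × 2.55% × 140/365 = £5,663.0959
Total = £11,947.2288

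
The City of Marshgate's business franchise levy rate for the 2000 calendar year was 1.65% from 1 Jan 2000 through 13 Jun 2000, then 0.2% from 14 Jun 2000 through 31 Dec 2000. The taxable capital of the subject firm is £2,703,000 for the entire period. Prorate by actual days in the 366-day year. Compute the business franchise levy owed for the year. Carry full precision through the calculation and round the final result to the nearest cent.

£23,075.20

1 Jan – 13 Jun 2000: 165 days at 1.65% → £2,703,000 × 1.65% × 165/366 = £20,106.3320
14 Jun – 31 Dec 2000: 201 days at 0.2% → £2,703,000 × 0.2% × 201/366 = £2,968.8689
Total = £23,075.2008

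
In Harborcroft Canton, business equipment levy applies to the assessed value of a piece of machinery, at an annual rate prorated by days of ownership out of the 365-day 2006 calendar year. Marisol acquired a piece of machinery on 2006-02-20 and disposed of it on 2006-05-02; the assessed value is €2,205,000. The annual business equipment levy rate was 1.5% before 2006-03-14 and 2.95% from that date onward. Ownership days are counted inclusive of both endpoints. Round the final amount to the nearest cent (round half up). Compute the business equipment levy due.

2006-02-20 to 2006-03-13: 22 days at 1.5% → €2,205,000 × 1.5% × 22/365 = €1,993.5616
2006-03-14 to 2006-05-02: 50 days at 2.95% → €2,205,000 × 2.95% × 50/365 = €8,910.6164
Total = €10,904.1781

€10,904.18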